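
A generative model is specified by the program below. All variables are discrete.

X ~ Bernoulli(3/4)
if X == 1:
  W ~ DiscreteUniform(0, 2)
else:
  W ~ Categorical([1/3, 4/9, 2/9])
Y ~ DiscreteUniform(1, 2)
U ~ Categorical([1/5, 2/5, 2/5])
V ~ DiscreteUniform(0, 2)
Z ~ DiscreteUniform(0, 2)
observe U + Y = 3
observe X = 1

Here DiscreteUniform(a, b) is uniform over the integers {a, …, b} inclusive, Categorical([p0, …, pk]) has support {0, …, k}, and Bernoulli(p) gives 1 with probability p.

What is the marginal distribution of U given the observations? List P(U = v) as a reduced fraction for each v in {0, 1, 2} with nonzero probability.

Enumerate traces; 54 have nonzero weight after conditioning:
  (X=1, W=0, Y=1, U=2, V=0, Z=0) weight 1/180
  (X=1, W=0, Y=1, U=2, V=0, Z=1) weight 1/180
  (X=1, W=0, Y=1, U=2, V=0, Z=2) weight 1/180
  (X=1, W=0, Y=1, U=2, V=1, Z=0) weight 1/180
  (X=1, W=0, Y=1, U=2, V=1, Z=1) weight 1/180
  (X=1, W=0, Y=1, U=2, V=1, Z=2) weight 1/180
  (X=1, W=0, Y=1, U=2, V=2, Z=0) weight 1/180
  (X=1, W=0, Y=1, U=2, V=2, Z=1) weight 1/180
  (X=1, W=0, Y=2, U=1, V=0, Z=0) weight 1/180
  … 45 more
Group by U:
  weight(U=1) = 3/20
  weight(U=2) = 3/20
Total weight = 3/20 + 3/20 = 3/10
P(U=1 | obs) = 3/20 / 3/10 = 1/2
P(U=2 | obs) = 3/20 / 3/10 = 1/2

P(U=1) = 1/2, P(U=2) = 1/2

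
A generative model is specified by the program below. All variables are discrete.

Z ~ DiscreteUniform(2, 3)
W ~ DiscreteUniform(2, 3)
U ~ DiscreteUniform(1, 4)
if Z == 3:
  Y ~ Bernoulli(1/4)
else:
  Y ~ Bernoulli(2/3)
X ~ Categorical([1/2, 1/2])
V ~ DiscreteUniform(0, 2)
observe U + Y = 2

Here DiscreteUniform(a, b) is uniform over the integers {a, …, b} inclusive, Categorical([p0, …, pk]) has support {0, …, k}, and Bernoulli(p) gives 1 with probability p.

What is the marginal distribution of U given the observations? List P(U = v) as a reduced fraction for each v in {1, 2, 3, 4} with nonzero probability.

Enumerate traces; 48 have nonzero weight after conditioning:
  (Z=2, W=2, U=1, Y=1, X=0, V=0) weight 1/144
  (Z=2, W=2, U=1, Y=1, X=0, V=1) weight 1/144
  (Z=2, W=2, U=1, Y=1, X=0, V=2) weight 1/144
  (Z=2, W=2, U=1, Y=1, X=1, V=0) weight 1/144
  (Z=2, W=2, U=1, Y=1, X=1, V=1) weight 1/144
  (Z=2, W=2, U=1, Y=1, X=1, V=2) weight 1/144
  (Z=2, W=2, U=2, Y=0, X=0, V=0) weight 1/288
  (Z=2, W=2, U=2, Y=0, X=0, V=1) weight 1/288
  … 40 more
Group by U:
  weight(U=1) = 11/96
  weight(U=2) = 13/96
Total weight = 11/96 + 13/96 = 1/4
P(U=1 | obs) = 11/96 / 1/4 = 11/24
P(U=2 | obs) = 13/96 / 1/4 = 13/24

P(U=1) = 11/24, P(U=2) = 13/24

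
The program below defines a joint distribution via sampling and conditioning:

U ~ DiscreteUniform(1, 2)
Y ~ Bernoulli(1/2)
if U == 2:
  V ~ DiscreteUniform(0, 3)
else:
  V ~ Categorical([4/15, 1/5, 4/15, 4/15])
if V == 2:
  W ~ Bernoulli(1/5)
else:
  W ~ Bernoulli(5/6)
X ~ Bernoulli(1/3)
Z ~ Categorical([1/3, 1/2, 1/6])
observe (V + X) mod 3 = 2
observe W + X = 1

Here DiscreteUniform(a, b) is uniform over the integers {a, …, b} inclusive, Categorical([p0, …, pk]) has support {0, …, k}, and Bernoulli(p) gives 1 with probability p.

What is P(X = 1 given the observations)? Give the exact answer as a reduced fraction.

Enumerate traces; 24 have nonzero weight after conditioning:
  (U=1, Y=0, V=1, W=0, X=1, Z=0) weight 1/1080
  (U=1, Y=0, V=1, W=0, X=1, Z=1) weight 1/720
  (U=1, Y=0, V=1, W=0, X=1, Z=2) weight 1/2160
  (U=1, Y=0, V=2, W=1, X=0, Z=0) weight 2/675
  (U=1, Y=0, V=2, W=1, X=0, Z=1) weight 1/225
  (U=1, Y=0, V=2, W=1, X=0, Z=2) weight 1/675
  (U=1, Y=1, V=1, W=0, X=1, Z=0) weight 1/1080
  (U=1, Y=1, V=1, W=0, X=1, Z=1) weight 1/720
  … 16 more
Group by X:
  weight(X=0) = 31/900
  weight(X=1) = 1/80
Total weight = 31/900 + 1/80 = 169/3600
P(X=0 | obs) = 31/900 / 169/3600 = 124/169
P(X=1 | obs) = 1/80 / 169/3600 = 45/169

P(X = 1 | obs) = 45/169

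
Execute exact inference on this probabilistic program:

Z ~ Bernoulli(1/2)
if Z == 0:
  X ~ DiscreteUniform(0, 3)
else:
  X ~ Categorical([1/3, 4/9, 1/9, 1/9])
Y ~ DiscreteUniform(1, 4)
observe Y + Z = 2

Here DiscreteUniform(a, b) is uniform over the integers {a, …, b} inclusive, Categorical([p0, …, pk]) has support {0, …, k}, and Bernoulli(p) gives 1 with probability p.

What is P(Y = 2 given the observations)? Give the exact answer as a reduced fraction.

P(Y = 2 | obs) = 1/2

Enumerate traces; 8 have nonzero weight after conditioning:
  (Z=0, X=0, Y=2) weight 1/32
  (Z=0, X=1, Y=2) weight 1/32
  (Z=0, X=2, Y=2) weight 1/32
  (Z=0, X=3, Y=2) weight 1/32
  (Z=1, X=0, Y=1) weight 1/24
  (Z=1, X=1, Y=1) weight 1/18
  (Z=1, X=2, Y=1) weight 1/72
  (Z=1, X=3, Y=1) weight 1/72
Group by Y:
  weight(Y=1) = 1/8
  weight(Y=2) = 1/8
Total weight = 1/8 + 1/8 = 1/4
P(Y=1 | obs) = 1/8 / 1/4 = 1/2
P(Y=2 | obs) = 1/8 / 1/4 = 1/2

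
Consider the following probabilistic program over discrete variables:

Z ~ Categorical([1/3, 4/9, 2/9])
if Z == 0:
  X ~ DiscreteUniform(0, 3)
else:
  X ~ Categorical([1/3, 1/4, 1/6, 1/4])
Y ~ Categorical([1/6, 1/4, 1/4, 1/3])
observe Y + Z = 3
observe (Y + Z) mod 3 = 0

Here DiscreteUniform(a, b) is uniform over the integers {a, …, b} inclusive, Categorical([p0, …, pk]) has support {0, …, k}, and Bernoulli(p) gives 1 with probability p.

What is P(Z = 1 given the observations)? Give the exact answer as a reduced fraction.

Enumerate traces; 12 have nonzero weight after conditioning:
  (Z=0, X=0, Y=3) weight 1/36
  (Z=0, X=1, Y=3) weight 1/36
  (Z=0, X=2, Y=3) weight 1/36
  (Z=0, X=3, Y=3) weight 1/36
  (Z=1, X=0, Y=2) weight 1/27
  (Z=1, X=1, Y=2) weight 1/36
  (Z=1, X=2, Y=2) weight 1/54
  (Z=1, X=3, Y=2) weight 1/36
  (Z=2, X=0, Y=1) weight 1/54
  … 3 more
Group by Z:
  weight(Z=0) = 1/9
  weight(Z=1) = 1/9
  weight(Z=2) = 1/18
Total weight = 1/9 + 1/9 + 1/18 = 5/18
P(Z=0 | obs) = 1/9 / 5/18 = 2/5
P(Z=1 | obs) = 1/9 / 5/18 = 2/5
P(Z=2 | obs) = 1/18 / 5/18 = 1/5

P(Z = 1 | obs) = 2/5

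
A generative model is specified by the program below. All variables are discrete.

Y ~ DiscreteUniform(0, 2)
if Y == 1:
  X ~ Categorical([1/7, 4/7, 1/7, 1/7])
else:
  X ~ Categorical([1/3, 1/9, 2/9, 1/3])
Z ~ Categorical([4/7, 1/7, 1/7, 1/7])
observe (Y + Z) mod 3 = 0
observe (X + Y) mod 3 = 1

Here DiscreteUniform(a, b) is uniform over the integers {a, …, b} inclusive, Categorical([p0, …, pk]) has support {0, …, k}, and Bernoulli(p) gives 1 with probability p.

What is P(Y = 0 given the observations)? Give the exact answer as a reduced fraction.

Enumerate traces; 5 have nonzero weight after conditioning:
  (Y=0, X=1, Z=0) weight 4/189
  (Y=0, X=1, Z=3) weight 1/189
  (Y=1, X=0, Z=2) weight 1/147
  (Y=1, X=3, Z=2) weight 1/147
  (Y=2, X=2, Z=1) weight 2/189
Group by Y:
  weight(Y=0) = 5/189
  weight(Y=1) = 2/147
  weight(Y=2) = 2/189
Total weight = 5/189 + 2/147 + 2/189 = 67/1323
P(Y=0 | obs) = 5/189 / 67/1323 = 35/67
P(Y=1 | obs) = 2/147 / 67/1323 = 18/67
P(Y=2 | obs) = 2/189 / 67/1323 = 14/67

P(Y = 0 | obs) = 35/67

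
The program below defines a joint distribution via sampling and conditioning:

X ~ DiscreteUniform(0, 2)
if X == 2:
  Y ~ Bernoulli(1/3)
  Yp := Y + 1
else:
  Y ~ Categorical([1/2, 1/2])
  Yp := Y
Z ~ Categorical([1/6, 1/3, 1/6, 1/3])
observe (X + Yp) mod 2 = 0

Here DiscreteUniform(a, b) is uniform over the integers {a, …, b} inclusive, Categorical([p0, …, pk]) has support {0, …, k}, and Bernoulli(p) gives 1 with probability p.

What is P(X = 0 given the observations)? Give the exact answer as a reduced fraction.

P(X = 0 | obs) = 3/8

Enumerate traces; 12 have nonzero weight after conditioning:
  (X=0, Y=0, Z=0) weight 1/36
  (X=0, Y=0, Z=1) weight 1/18
  (X=0, Y=0, Z=2) weight 1/36
  (X=0, Y=0, Z=3) weight 1/18
  (X=1, Y=1, Z=0) weight 1/36
  (X=1, Y=1, Z=1) weight 1/18
  (X=1, Y=1, Z=2) weight 1/36
  (X=1, Y=1, Z=3) weight 1/18
  (X=2, Y=1, Z=0) weight 1/54
  … 3 more
Group by X:
  weight(X=0) = 1/6
  weight(X=1) = 1/6
  weight(X=2) = 1/9
Total weight = 1/6 + 1/6 + 1/9 = 4/9
P(X=0 | obs) = 1/6 / 4/9 = 3/8
P(X=1 | obs) = 1/6 / 4/9 = 3/8
P(X=2 | obs) = 1/9 / 4/9 = 1/4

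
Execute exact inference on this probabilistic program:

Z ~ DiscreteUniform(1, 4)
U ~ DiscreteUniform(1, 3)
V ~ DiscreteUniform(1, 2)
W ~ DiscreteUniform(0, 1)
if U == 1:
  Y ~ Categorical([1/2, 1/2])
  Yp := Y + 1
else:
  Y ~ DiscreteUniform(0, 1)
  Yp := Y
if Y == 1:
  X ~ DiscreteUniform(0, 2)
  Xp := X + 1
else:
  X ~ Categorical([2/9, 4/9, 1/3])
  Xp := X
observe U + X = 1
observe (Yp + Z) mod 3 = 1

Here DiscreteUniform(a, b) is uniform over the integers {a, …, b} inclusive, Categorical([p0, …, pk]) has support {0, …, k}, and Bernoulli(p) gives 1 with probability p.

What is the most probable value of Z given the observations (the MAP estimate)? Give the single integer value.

Enumerate traces; 8 have nonzero weight after conditioning:
  (Z=2, U=1, V=1, W=0, Y=1, X=0) weight 1/288
  (Z=2, U=1, V=1, W=1, Y=1, X=0) weight 1/288
  (Z=2, U=1, V=2, W=0, Y=1, X=0) weight 1/288
  (Z=2, U=1, V=2, W=1, Y=1, X=0) weight 1/288
  (Z=3, U=1, V=1, W=0, Y=0, X=0) weight 1/432
  (Z=3, U=1, V=1, W=1, Y=0, X=0) weight 1/432
  (Z=3, U=1, V=2, W=0, Y=0, X=0) weight 1/432
  (Z=3, U=1, V=2, W=1, Y=0, X=0) weight 1/432
Group by Z:
  weight(Z=2) = 1/72
  weight(Z=3) = 1/108
Total weight = 1/72 + 1/108 = 5/216
P(Z=2 | obs) = 1/72 / 5/216 = 3/5
P(Z=3 | obs) = 1/108 / 5/216 = 2/5
argmax = 2

argmax_v P(Z = v | obs) = 2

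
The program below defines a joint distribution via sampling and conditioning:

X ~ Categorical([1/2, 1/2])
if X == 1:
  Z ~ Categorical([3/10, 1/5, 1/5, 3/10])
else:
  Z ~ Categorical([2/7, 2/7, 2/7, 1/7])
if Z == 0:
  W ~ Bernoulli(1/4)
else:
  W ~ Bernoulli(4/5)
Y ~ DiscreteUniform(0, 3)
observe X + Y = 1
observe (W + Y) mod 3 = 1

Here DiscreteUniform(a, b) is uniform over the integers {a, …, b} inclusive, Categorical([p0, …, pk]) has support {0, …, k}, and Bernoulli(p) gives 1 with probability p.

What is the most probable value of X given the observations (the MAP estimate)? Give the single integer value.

argmax_v P(X = v | obs) = 1

Enumerate traces; 8 have nonzero weight after conditioning:
  (X=0, Z=0, W=0, Y=1) weight 3/112
  (X=0, Z=1, W=0, Y=1) weight 1/140
  (X=0, Z=2, W=0, Y=1) weight 1/140
  (X=0, Z=3, W=0, Y=1) weight 1/280
  (X=1, Z=0, W=1, Y=0) weight 3/320
  (X=1, Z=1, W=1, Y=0) weight 1/50
  (X=1, Z=2, W=1, Y=0) weight 1/50
  (X=1, Z=3, W=1, Y=0) weight 3/100
Group by X:
  weight(X=0) = 5/112
  weight(X=1) = 127/1600
Total weight = 5/112 + 127/1600 = 1389/11200
P(X=0 | obs) = 5/112 / 1389/11200 = 500/1389
P(X=1 | obs) = 127/1600 / 1389/11200 = 889/1389
argmax = 1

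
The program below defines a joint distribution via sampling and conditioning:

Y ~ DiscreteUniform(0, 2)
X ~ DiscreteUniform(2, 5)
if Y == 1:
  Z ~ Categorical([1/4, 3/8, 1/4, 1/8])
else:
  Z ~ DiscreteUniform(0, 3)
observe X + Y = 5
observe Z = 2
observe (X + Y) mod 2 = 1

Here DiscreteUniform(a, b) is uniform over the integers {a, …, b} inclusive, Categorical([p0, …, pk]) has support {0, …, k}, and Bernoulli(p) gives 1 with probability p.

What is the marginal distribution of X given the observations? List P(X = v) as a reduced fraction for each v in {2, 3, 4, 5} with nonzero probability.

P(X=3) = 1/3, P(X=4) = 1/3, P(X=5) = 1/3

Enumerate traces; 3 have nonzero weight after conditioning:
  (Y=0, X=5, Z=2) weight 1/48
  (Y=1, X=4, Z=2) weight 1/48
  (Y=2, X=3, Z=2) weight 1/48
Group by X:
  weight(X=3) = 1/48
  weight(X=4) = 1/48
  weight(X=5) = 1/48
Total weight = 1/48 + 1/48 + 1/48 = 1/16
P(X=3 | obs) = 1/48 / 1/16 = 1/3
P(X=4 | obs) = 1/48 / 1/16 = 1/3
P(X=5 | obs) = 1/48 / 1/16 = 1/3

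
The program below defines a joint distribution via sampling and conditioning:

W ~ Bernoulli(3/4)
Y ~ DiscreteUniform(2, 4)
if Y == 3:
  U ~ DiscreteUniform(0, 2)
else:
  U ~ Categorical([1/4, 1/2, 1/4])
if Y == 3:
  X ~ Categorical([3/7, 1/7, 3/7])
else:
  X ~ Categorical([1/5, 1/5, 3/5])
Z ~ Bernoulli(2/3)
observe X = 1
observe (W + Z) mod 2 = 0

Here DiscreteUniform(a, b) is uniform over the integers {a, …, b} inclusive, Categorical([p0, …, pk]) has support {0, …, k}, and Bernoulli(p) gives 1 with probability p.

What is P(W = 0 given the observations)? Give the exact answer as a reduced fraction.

P(W = 0 | obs) = 1/7

Enumerate traces; 18 have nonzero weight after conditioning:
  (W=0, Y=2, U=0, X=1, Z=0) weight 1/720
  (W=0, Y=2, U=1, X=1, Z=0) weight 1/360
  (W=0, Y=2, U=2, X=1, Z=0) weight 1/720
  (W=0, Y=3, U=0, X=1, Z=0) weight 1/756
  (W=0, Y=3, U=1, X=1, Z=0) weight 1/756
  (W=0, Y=3, U=2, X=1, Z=0) weight 1/756
  (W=0, Y=4, U=0, X=1, Z=0) weight 1/720
  (W=0, Y=4, U=1, X=1, Z=0) weight 1/360
  (W=1, Y=2, U=0, X=1, Z=1) weight 1/120
  … 9 more
Group by W:
  weight(W=0) = 19/1260
  weight(W=1) = 19/210
Total weight = 19/1260 + 19/210 = 19/180
P(W=0 | obs) = 19/1260 / 19/180 = 1/7
P(W=1 | obs) = 19/210 / 19/180 = 6/7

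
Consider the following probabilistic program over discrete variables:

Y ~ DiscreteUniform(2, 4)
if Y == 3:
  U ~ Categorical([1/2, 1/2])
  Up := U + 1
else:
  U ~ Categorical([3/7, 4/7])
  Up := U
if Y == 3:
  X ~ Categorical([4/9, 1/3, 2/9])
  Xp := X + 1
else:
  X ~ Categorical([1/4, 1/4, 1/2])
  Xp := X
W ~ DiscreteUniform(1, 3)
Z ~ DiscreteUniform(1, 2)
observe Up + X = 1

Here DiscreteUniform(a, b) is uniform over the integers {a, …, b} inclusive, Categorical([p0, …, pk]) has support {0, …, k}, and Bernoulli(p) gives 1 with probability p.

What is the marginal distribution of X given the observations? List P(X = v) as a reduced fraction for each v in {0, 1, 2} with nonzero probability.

P(X=0) = 64/91, P(X=1) = 27/91

Enumerate traces; 30 have nonzero weight after conditioning:
  (Y=2, U=0, X=1, W=1, Z=1) weight 1/168
  (Y=2, U=0, X=1, W=1, Z=2) weight 1/168
  (Y=2, U=0, X=1, W=2, Z=1) weight 1/168
  (Y=2, U=0, X=1, W=2, Z=2) weight 1/168
  (Y=2, U=0, X=1, W=3, Z=1) weight 1/168
  (Y=2, U=0, X=1, W=3, Z=2) weight 1/168
  (Y=2, U=1, X=0, W=1, Z=1) weight 1/126
  (Y=2, U=1, X=0, W=1, Z=2) weight 1/126
  … 22 more
Group by X:
  weight(X=0) = 32/189
  weight(X=1) = 1/14
Total weight = 32/189 + 1/14 = 13/54
P(X=0 | obs) = 32/189 / 13/54 = 64/91
P(X=1 | obs) = 1/14 / 13/54 = 27/91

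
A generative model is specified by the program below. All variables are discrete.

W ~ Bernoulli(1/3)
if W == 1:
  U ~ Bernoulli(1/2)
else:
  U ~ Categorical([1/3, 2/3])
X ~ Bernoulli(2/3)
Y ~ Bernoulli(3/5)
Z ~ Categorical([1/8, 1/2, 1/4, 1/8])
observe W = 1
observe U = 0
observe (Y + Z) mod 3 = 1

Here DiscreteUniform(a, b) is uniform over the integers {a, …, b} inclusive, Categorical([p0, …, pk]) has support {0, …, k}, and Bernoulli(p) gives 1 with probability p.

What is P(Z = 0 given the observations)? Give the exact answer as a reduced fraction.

Enumerate traces; 6 have nonzero weight after conditioning:
  (W=1, U=0, X=0, Y=0, Z=1) weight 1/90
  (W=1, U=0, X=0, Y=1, Z=0) weight 1/240
  (W=1, U=0, X=0, Y=1, Z=3) weight 1/240
  (W=1, U=0, X=1, Y=0, Z=1) weight 1/45
  (W=1, U=0, X=1, Y=1, Z=0) weight 1/120
  (W=1, U=0, X=1, Y=1, Z=3) weight 1/120
Group by Z:
  weight(Z=0) = 1/80
  weight(Z=1) = 1/30
  weight(Z=3) = 1/80
Total weight = 1/80 + 1/30 + 1/80 = 7/120
P(Z=0 | obs) = 1/80 / 7/120 = 3/14
P(Z=1 | obs) = 1/30 / 7/120 = 4/7
P(Z=3 | obs) = 1/80 / 7/120 = 3/14

P(Z = 0 | obs) = 3/14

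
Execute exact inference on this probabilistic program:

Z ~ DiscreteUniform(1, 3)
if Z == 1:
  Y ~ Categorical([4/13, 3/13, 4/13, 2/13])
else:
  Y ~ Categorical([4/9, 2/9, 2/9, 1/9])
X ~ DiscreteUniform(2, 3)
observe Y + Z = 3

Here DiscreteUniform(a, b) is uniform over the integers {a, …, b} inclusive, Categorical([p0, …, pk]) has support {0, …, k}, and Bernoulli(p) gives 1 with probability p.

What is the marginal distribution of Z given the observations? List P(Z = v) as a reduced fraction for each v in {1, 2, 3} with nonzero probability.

Enumerate traces; 6 have nonzero weight after conditioning:
  (Z=1, Y=2, X=2) weight 2/39
  (Z=1, Y=2, X=3) weight 2/39
  (Z=2, Y=1, X=2) weight 1/27
  (Z=2, Y=1, X=3) weight 1/27
  (Z=3, Y=0, X=2) weight 2/27
  (Z=3, Y=0, X=3) weight 2/27
Group by Z:
  weight(Z=1) = 4/39
  weight(Z=2) = 2/27
  weight(Z=3) = 4/27
Total weight = 4/39 + 2/27 + 4/27 = 38/117
P(Z=1 | obs) = 4/39 / 38/117 = 6/19
P(Z=2 | obs) = 2/27 / 38/117 = 13/57
P(Z=3 | obs) = 4/27 / 38/117 = 26/57

P(Z=1) = 6/19, P(Z=2) = 13/57, P(Z=3) = 26/57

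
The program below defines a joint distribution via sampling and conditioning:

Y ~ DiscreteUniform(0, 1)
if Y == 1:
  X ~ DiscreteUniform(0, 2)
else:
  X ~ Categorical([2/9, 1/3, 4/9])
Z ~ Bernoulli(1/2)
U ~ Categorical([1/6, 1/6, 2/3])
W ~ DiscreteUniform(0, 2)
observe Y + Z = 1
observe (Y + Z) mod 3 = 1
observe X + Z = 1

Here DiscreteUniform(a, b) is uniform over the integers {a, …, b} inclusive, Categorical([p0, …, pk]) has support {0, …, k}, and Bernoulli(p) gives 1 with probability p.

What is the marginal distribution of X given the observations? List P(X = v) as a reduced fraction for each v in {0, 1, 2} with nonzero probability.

Enumerate traces; 18 have nonzero weight after conditioning:
  (Y=0, X=0, Z=1, U=0, W=0) weight 1/324
  (Y=0, X=0, Z=1, U=0, W=1) weight 1/324
  (Y=0, X=0, Z=1, U=0, W=2) weight 1/324
  (Y=0, X=0, Z=1, U=1, W=0) weight 1/324
  (Y=0, X=0, Z=1, U=1, W=1) weight 1/324
  (Y=0, X=0, Z=1, U=1, W=2) weight 1/324
  (Y=0, X=0, Z=1, U=2, W=0) weight 1/81
  (Y=0, X=0, Z=1, U=2, W=1) weight 1/81
  (Y=1, X=1, Z=0, U=0, W=0) weight 1/216
  … 9 more
Group by X:
  weight(X=0) = 1/18
  weight(X=1) = 1/12
Total weight = 1/18 + 1/12 = 5/36
P(X=0 | obs) = 1/18 / 5/36 = 2/5
P(X=1 | obs) = 1/12 / 5/36 = 3/5

P(X=0) = 2/5, P(X=1) = 3/5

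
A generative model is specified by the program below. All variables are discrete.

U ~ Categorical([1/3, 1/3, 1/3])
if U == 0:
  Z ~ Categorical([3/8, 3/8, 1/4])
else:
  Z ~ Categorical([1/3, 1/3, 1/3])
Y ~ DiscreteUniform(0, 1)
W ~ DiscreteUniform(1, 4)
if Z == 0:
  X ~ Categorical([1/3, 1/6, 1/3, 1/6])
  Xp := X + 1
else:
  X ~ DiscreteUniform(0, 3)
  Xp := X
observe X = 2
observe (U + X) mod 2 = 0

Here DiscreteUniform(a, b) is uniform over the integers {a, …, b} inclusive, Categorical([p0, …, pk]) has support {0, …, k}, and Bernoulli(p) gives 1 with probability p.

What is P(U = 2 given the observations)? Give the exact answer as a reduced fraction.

Enumerate traces; 48 have nonzero weight after conditioning:
  (U=0, Z=0, Y=0, W=1, X=2) weight 1/192
  (U=0, Z=0, Y=0, W=2, X=2) weight 1/192
  (U=0, Z=0, Y=0, W=3, X=2) weight 1/192
  (U=0, Z=0, Y=0, W=4, X=2) weight 1/192
  (U=0, Z=0, Y=1, W=1, X=2) weight 1/192
  (U=0, Z=0, Y=1, W=2, X=2) weight 1/192
  (U=0, Z=0, Y=1, W=3, X=2) weight 1/192
  (U=0, Z=0, Y=1, W=4, X=2) weight 1/192
  (U=2, Z=0, Y=0, W=1, X=2) weight 1/216
  … 39 more
Group by U:
  weight(U=0) = 3/32
  weight(U=2) = 5/54
Total weight = 3/32 + 5/54 = 161/864
P(U=0 | obs) = 3/32 / 161/864 = 81/161
P(U=2 | obs) = 5/54 / 161/864 = 80/161

P(U = 2 | obs) = 80/161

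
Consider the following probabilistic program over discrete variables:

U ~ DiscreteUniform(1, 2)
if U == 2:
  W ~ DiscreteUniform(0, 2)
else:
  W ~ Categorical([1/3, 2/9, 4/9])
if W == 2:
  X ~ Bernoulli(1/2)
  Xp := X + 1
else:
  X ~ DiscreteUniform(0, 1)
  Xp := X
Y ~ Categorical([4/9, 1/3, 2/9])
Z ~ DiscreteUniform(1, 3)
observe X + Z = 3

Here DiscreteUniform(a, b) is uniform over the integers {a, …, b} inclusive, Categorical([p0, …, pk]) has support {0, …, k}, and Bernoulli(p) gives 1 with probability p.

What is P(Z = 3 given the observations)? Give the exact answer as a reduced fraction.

P(Z = 3 | obs) = 1/2

Enumerate traces; 36 have nonzero weight after conditioning:
  (U=1, W=0, X=0, Y=0, Z=3) weight 1/81
  (U=1, W=0, X=0, Y=1, Z=3) weight 1/108
  (U=1, W=0, X=0, Y=2, Z=3) weight 1/162
  (U=1, W=0, X=1, Y=0, Z=2) weight 1/81
  (U=1, W=0, X=1, Y=1, Z=2) weight 1/108
  (U=1, W=0, X=1, Y=2, Z=2) weight 1/162
  (U=1, W=1, X=0, Y=0, Z=3) weight 2/243
  (U=1, W=1, X=0, Y=1, Z=3) weight 1/162
  … 28 more
Group by Z:
  weight(Z=2) = 1/6
  weight(Z=3) = 1/6
Total weight = 1/6 + 1/6 = 1/3
P(Z=2 | obs) = 1/6 / 1/3 = 1/2
P(Z=3 | obs) = 1/6 / 1/3 = 1/2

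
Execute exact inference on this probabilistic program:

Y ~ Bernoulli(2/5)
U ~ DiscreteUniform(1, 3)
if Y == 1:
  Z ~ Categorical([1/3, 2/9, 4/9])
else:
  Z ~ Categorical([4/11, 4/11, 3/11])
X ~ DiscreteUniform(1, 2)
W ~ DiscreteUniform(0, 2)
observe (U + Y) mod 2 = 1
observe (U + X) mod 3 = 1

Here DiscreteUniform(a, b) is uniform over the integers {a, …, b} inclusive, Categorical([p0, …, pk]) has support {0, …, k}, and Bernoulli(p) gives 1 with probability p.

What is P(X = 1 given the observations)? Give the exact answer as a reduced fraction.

Enumerate traces; 18 have nonzero weight after conditioning:
  (Y=0, U=3, Z=0, X=1, W=0) weight 2/165
  (Y=0, U=3, Z=0, X=1, W=1) weight 2/165
  (Y=0, U=3, Z=0, X=1, W=2) weight 2/165
  (Y=0, U=3, Z=1, X=1, W=0) weight 2/165
  (Y=0, U=3, Z=1, X=1, W=1) weight 2/165
  (Y=0, U=3, Z=1, X=1, W=2) weight 2/165
  (Y=0, U=3, Z=2, X=1, W=0) weight 1/110
  (Y=0, U=3, Z=2, X=1, W=1) weight 1/110
  (Y=1, U=2, Z=0, X=2, W=0) weight 1/135
  … 9 more
Group by X:
  weight(X=1) = 1/10
  weight(X=2) = 1/15
Total weight = 1/10 + 1/15 = 1/6
P(X=1 | obs) = 1/10 / 1/6 = 3/5
P(X=2 | obs) = 1/15 / 1/6 = 2/5

P(X = 1 | obs) = 3/5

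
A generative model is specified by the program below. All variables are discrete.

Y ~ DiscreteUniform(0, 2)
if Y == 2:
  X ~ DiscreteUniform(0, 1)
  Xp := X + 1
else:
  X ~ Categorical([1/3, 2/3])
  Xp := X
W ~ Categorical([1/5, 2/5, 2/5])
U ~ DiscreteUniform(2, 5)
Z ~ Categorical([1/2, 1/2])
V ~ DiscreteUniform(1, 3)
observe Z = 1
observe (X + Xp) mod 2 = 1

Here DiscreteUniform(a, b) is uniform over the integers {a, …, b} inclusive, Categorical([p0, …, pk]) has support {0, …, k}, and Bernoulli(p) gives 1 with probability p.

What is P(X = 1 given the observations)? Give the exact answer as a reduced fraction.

P(X = 1 | obs) = 1/2

Enumerate traces; 72 have nonzero weight after conditioning:
  (Y=2, X=0, W=0, U=2, Z=1, V=1) weight 1/720
  (Y=2, X=0, W=0, U=2, Z=1, V=2) weight 1/720
  (Y=2, X=0, W=0, U=2, Z=1, V=3) weight 1/720
  (Y=2, X=0, W=0, U=3, Z=1, V=1) weight 1/720
  (Y=2, X=0, W=0, U=3, Z=1, V=2) weight 1/720
  (Y=2, X=0, W=0, U=3, Z=1, V=3) weight 1/720
  (Y=2, X=0, W=0, U=4, Z=1, V=1) weight 1/720
  (Y=2, X=0, W=0, U=4, Z=1, V=2) weight 1/720
  (Y=2, X=1, W=0, U=2, Z=1, V=1) weight 1/720
  … 63 more
Group by X:
  weight(X=0) = 1/12
  weight(X=1) = 1/12
Total weight = 1/12 + 1/12 = 1/6
P(X=0 | obs) = 1/12 / 1/6 = 1/2
P(X=1 | obs) = 1/12 / 1/6 = 1/2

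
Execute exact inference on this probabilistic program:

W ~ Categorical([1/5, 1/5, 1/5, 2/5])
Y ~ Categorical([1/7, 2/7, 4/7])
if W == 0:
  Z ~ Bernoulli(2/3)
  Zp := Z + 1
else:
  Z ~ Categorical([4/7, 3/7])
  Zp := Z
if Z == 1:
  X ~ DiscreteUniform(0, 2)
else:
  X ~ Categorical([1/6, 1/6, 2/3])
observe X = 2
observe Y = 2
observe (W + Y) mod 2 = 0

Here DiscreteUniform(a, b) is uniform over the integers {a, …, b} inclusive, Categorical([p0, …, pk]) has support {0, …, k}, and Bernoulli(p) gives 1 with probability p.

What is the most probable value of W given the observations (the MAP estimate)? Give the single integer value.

Enumerate traces; 4 have nonzero weight after conditioning:
  (W=0, Y=2, Z=0, X=2) weight 8/315
  (W=0, Y=2, Z=1, X=2) weight 8/315
  (W=2, Y=2, Z=0, X=2) weight 32/735
  (W=2, Y=2, Z=1, X=2) weight 4/245
Group by W:
  weight(W=0) = 16/315
  weight(W=2) = 44/735
Total weight = 16/315 + 44/735 = 244/2205
P(W=0 | obs) = 16/315 / 244/2205 = 28/61
P(W=2 | obs) = 44/735 / 244/2205 = 33/61
argmax = 2

argmax_v P(W = v | obs) = 2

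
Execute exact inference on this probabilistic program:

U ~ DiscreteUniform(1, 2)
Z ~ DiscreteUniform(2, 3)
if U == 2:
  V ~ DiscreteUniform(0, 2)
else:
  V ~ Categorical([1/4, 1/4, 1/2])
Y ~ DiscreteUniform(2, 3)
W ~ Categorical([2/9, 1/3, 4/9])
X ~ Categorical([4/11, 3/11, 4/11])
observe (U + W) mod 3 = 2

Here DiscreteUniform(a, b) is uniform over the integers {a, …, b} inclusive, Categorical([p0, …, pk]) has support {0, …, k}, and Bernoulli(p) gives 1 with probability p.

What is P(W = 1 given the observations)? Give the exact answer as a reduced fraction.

Enumerate traces; 72 have nonzero weight after conditioning:
  (U=1, Z=2, V=0, Y=2, W=1, X=0) weight 1/264
  (U=1, Z=2, V=0, Y=2, W=1, X=1) weight 1/352
  (U=1, Z=2, V=0, Y=2, W=1, X=2) weight 1/264
  (U=1, Z=2, V=0, Y=3, W=1, X=0) weight 1/264
  (U=1, Z=2, V=0, Y=3, W=1, X=1) weight 1/352
  (U=1, Z=2, V=0, Y=3, W=1, X=2) weight 1/264
  (U=1, Z=2, V=1, Y=2, W=1, X=0) weight 1/264
  (U=1, Z=2, V=1, Y=2, W=1, X=1) weight 1/352
  (U=2, Z=2, V=0, Y=2, W=0, X=0) weight 1/297
  … 63 more
Group by W:
  weight(W=0) = 1/9
  weight(W=1) = 1/6
Total weight = 1/9 + 1/6 = 5/18
P(W=0 | obs) = 1/9 / 5/18 = 2/5
P(W=1 | obs) = 1/6 / 5/18 = 3/5

P(W = 1 | obs) = 3/5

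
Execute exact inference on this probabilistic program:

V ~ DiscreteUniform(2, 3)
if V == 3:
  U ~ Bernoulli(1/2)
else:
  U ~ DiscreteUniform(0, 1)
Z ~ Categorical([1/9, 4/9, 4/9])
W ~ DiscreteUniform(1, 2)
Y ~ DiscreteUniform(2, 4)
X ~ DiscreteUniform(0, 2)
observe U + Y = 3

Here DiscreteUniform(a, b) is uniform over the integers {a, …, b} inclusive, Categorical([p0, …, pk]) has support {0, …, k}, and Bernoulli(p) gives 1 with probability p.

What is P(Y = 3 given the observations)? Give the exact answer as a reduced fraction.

P(Y = 3 | obs) = 1/2

Enumerate traces; 72 have nonzero weight after conditioning:
  (V=2, U=0, Z=0, W=1, Y=3, X=0) weight 1/648
  (V=2, U=0, Z=0, W=1, Y=3, X=1) weight 1/648
  (V=2, U=0, Z=0, W=1, Y=3, X=2) weight 1/648
  (V=2, U=0, Z=0, W=2, Y=3, X=0) weight 1/648
  (V=2, U=0, Z=0, W=2, Y=3, X=1) weight 1/648
  (V=2, U=0, Z=0, W=2, Y=3, X=2) weight 1/648
  (V=2, U=0, Z=1, W=1, Y=3, X=0) weight 1/162
  (V=2, U=0, Z=1, W=1, Y=3, X=1) weight 1/162
  (V=2, U=1, Z=0, W=1, Y=2, X=0) weight 1/648
  … 63 more
Group by Y:
  weight(Y=2) = 1/6
  weight(Y=3) = 1/6
Total weight = 1/6 + 1/6 = 1/3
P(Y=2 | obs) = 1/6 / 1/3 = 1/2
P(Y=3 | obs) = 1/6 / 1/3 = 1/2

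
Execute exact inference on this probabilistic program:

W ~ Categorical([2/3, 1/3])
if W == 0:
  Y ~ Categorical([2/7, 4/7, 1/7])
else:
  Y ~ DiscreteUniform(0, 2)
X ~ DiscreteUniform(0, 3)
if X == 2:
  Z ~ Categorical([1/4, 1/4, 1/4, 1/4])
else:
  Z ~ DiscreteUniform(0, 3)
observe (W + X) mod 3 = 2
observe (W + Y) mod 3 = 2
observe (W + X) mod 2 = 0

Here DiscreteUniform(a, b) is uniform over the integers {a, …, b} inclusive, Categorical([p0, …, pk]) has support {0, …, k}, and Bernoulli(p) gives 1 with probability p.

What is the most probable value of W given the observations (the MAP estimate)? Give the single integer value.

Enumerate traces; 8 have nonzero weight after conditioning:
  (W=0, Y=2, X=2, Z=0) weight 1/168
  (W=0, Y=2, X=2, Z=1) weight 1/168
  (W=0, Y=2, X=2, Z=2) weight 1/168
  (W=0, Y=2, X=2, Z=3) weight 1/168
  (W=1, Y=1, X=1, Z=0) weight 1/144
  (W=1, Y=1, X=1, Z=1) weight 1/144
  (W=1, Y=1, X=1, Z=2) weight 1/144
  (W=1, Y=1, X=1, Z=3) weight 1/144
Group by W:
  weight(W=0) = 1/42
  weight(W=1) = 1/36
Total weight = 1/42 + 1/36 = 13/252
P(W=0 | obs) = 1/42 / 13/252 = 6/13
P(W=1 | obs) = 1/36 / 13/252 = 7/13
argmax = 1

argmax_v P(W = v | obs) = 1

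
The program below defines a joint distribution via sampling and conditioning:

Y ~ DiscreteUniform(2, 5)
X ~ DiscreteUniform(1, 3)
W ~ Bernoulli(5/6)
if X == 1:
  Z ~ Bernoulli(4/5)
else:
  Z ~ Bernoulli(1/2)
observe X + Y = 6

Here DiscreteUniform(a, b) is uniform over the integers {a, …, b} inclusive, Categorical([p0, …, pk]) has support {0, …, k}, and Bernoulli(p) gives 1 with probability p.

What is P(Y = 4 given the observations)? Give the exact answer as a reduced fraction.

Enumerate traces; 12 have nonzero weight after conditioning:
  (Y=3, X=3, W=0, Z=0) weight 1/144
  (Y=3, X=3, W=0, Z=1) weight 1/144
  (Y=3, X=3, W=1, Z=0) weight 5/144
  (Y=3, X=3, W=1, Z=1) weight 5/144
  (Y=4, X=2, W=0, Z=0) weight 1/144
  (Y=4, X=2, W=0, Z=1) weight 1/144
  (Y=4, X=2, W=1, Z=0) weight 5/144
  (Y=4, X=2, W=1, Z=1) weight 5/144
  (Y=5, X=1, W=0, Z=0) weight 1/360
  … 3 more
Group by Y:
  weight(Y=3) = 1/12
  weight(Y=4) = 1/12
  weight(Y=5) = 1/12
Total weight = 1/12 + 1/12 + 1/12 = 1/4
P(Y=3 | obs) = 1/12 / 1/4 = 1/3
P(Y=4 | obs) = 1/12 / 1/4 = 1/3
P(Y=5 | obs) = 1/12 / 1/4 = 1/3

P(Y = 4 | obs) = 1/3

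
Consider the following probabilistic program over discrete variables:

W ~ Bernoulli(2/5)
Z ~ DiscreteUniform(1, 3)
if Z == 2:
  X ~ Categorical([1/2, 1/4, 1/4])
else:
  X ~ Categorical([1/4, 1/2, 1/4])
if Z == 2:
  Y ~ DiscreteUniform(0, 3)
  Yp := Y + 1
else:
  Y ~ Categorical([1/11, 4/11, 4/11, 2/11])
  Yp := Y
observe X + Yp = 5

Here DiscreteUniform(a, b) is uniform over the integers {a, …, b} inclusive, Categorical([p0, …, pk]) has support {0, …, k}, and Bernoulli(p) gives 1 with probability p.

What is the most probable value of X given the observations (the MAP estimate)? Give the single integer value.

Enumerate traces; 8 have nonzero weight after conditioning:
  (W=0, Z=1, X=2, Y=3) weight 1/110
  (W=0, Z=2, X=1, Y=3) weight 1/80
  (W=0, Z=2, X=2, Y=2) weight 1/80
  (W=0, Z=3, X=2, Y=3) weight 1/110
  (W=1, Z=1, X=2, Y=3) weight 1/165
  (W=1, Z=2, X=1, Y=3) weight 1/120
  (W=1, Z=2, X=2, Y=2) weight 1/120
  (W=1, Z=3, X=2, Y=3) weight 1/165
Group by X:
  weight(X=1) = 1/48
  weight(X=2) = 9/176
Total weight = 1/48 + 9/176 = 19/264
P(X=1 | obs) = 1/48 / 19/264 = 11/38
P(X=2 | obs) = 9/176 / 19/264 = 27/38
argmax = 2

argmax_v P(X = v | obs) = 2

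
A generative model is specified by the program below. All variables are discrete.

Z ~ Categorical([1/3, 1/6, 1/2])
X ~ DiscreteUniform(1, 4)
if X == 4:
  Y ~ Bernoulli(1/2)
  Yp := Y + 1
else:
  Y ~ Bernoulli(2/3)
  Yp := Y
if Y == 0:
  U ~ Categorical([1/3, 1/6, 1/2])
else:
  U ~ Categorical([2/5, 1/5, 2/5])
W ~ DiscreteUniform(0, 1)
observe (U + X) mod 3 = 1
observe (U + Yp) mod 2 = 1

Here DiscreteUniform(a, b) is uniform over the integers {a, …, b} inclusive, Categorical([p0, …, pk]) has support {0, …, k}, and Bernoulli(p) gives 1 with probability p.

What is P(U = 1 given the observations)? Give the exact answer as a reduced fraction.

P(U = 1 | obs) = 5/68

Enumerate traces; 24 have nonzero weight after conditioning:
  (Z=0, X=1, Y=1, U=0, W=0) weight 1/90
  (Z=0, X=1, Y=1, U=0, W=1) weight 1/90
  (Z=0, X=2, Y=1, U=2, W=0) weight 1/90
  (Z=0, X=2, Y=1, U=2, W=1) weight 1/90
  (Z=0, X=3, Y=0, U=1, W=0) weight 1/432
  (Z=0, X=3, Y=0, U=1, W=1) weight 1/432
  (Z=0, X=4, Y=0, U=0, W=0) weight 1/144
  (Z=0, X=4, Y=0, U=0, W=1) weight 1/144
  … 16 more
Group by U:
  weight(U=0) = 13/120
  weight(U=1) = 1/72
  weight(U=2) = 1/15
Total weight = 13/120 + 1/72 + 1/15 = 17/90
P(U=0 | obs) = 13/120 / 17/90 = 39/68
P(U=1 | obs) = 1/72 / 17/90 = 5/68
P(U=2 | obs) = 1/15 / 17/90 = 6/17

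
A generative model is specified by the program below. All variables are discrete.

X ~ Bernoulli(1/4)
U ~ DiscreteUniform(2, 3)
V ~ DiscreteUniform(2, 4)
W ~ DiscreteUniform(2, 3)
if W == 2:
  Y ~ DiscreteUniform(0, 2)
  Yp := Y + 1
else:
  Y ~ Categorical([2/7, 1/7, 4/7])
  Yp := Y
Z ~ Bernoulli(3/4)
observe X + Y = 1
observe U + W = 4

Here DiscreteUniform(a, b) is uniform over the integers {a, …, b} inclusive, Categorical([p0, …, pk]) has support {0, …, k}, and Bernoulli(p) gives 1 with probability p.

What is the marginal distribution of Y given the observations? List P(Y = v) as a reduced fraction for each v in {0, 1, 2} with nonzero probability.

P(Y=0) = 1/4, P(Y=1) = 3/4

Enumerate traces; 12 have nonzero weight after conditioning:
  (X=0, U=2, V=2, W=2, Y=1, Z=0) weight 1/192
  (X=0, U=2, V=2, W=2, Y=1, Z=1) weight 1/64
  (X=0, U=2, V=3, W=2, Y=1, Z=0) weight 1/192
  (X=0, U=2, V=3, W=2, Y=1, Z=1) weight 1/64
  (X=0, U=2, V=4, W=2, Y=1, Z=0) weight 1/192
  (X=0, U=2, V=4, W=2, Y=1, Z=1) weight 1/64
  (X=1, U=2, V=2, W=2, Y=0, Z=0) weight 1/576
  (X=1, U=2, V=2, W=2, Y=0, Z=1) weight 1/192
  … 4 more
Group by Y:
  weight(Y=0) = 1/48
  weight(Y=1) = 1/16
Total weight = 1/48 + 1/16 = 1/12
P(Y=0 | obs) = 1/48 / 1/12 = 1/4
P(Y=1 | obs) = 1/16 / 1/12 = 3/4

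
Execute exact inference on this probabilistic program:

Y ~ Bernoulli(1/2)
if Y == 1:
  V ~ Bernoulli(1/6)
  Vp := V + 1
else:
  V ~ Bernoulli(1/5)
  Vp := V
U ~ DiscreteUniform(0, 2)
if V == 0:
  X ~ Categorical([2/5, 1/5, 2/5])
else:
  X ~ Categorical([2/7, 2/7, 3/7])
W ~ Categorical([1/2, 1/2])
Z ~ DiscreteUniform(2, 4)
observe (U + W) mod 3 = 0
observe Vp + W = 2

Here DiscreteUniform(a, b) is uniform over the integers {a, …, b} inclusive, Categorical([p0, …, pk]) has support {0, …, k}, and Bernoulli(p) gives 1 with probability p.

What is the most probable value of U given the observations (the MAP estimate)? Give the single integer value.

Enumerate traces; 27 have nonzero weight after conditioning:
  (Y=0, V=1, U=2, X=0, W=1, Z=2) weight 1/630
  (Y=0, V=1, U=2, X=0, W=1, Z=3) weight 1/630
  (Y=0, V=1, U=2, X=0, W=1, Z=4) weight 1/630
  (Y=0, V=1, U=2, X=1, W=1, Z=2) weight 1/630
  (Y=0, V=1, U=2, X=1, W=1, Z=3) weight 1/630
  (Y=0, V=1, U=2, X=1, W=1, Z=4) weight 1/630
  (Y=0, V=1, U=2, X=2, W=1, Z=2) weight 1/420
  (Y=0, V=1, U=2, X=2, W=1, Z=3) weight 1/420
  (Y=1, V=1, U=0, X=0, W=0, Z=2) weight 1/756
  … 18 more
Group by U:
  weight(U=0) = 1/72
  weight(U=2) = 31/360
Total weight = 1/72 + 31/360 = 1/10
P(U=0 | obs) = 1/72 / 1/10 = 5/36
P(U=2 | obs) = 31/360 / 1/10 = 31/36
argmax = 2

argmax_v P(U = v | obs) = 2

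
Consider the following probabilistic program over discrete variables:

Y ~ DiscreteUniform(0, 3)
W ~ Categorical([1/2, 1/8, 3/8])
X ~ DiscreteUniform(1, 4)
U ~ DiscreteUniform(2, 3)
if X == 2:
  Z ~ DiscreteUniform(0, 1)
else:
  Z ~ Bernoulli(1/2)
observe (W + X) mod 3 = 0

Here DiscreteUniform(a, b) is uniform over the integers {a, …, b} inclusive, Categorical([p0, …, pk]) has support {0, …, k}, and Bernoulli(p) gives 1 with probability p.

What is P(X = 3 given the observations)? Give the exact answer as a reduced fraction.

P(X = 3 | obs) = 4/11

Enumerate traces; 64 have nonzero weight after conditioning:
  (Y=0, W=0, X=3, U=2, Z=0) weight 1/128
  (Y=0, W=0, X=3, U=2, Z=1) weight 1/128
  (Y=0, W=0, X=3, U=3, Z=0) weight 1/128
  (Y=0, W=0, X=3, U=3, Z=1) weight 1/128
  (Y=0, W=1, X=2, U=2, Z=0) weight 1/512
  (Y=0, W=1, X=2, U=2, Z=1) weight 1/512
  (Y=0, W=1, X=2, U=3, Z=0) weight 1/512
  (Y=0, W=1, X=2, U=3, Z=1) weight 1/512
  (Y=0, W=2, X=1, U=2, Z=0) weight 3/512
  (Y=0, W=2, X=4, U=2, Z=0) weight 3/512
  … 54 more
Group by X:
  weight(X=1) = 3/32
  weight(X=2) = 1/32
  weight(X=3) = 1/8
  weight(X=4) = 3/32
Total weight = 3/32 + 1/32 + 1/8 + 3/32 = 11/32
P(X=1 | obs) = 3/32 / 11/32 = 3/11
P(X=2 | obs) = 1/32 / 11/32 = 1/11
P(X=3 | obs) = 1/8 / 11/32 = 4/11
P(X=4 | obs) = 3/32 / 11/32 = 3/11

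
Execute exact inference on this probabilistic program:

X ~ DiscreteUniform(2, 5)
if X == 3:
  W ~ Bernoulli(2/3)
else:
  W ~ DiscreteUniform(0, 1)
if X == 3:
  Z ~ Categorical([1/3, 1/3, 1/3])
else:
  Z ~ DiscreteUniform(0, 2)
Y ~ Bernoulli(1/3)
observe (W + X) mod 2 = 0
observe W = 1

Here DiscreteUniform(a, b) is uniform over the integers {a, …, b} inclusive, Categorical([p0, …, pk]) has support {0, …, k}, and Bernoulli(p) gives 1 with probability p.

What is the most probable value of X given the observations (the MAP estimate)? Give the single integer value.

argmax_v P(X = v | obs) = 3

Enumerate traces; 12 have nonzero weight after conditioning:
  (X=3, W=1, Z=0, Y=0) weight 1/27
  (X=3, W=1, Z=0, Y=1) weight 1/54
  (X=3, W=1, Z=1, Y=0) weight 1/27
  (X=3, W=1, Z=1, Y=1) weight 1/54
  (X=3, W=1, Z=2, Y=0) weight 1/27
  (X=3, W=1, Z=2, Y=1) weight 1/54
  (X=5, W=1, Z=0, Y=0) weight 1/36
  (X=5, W=1, Z=0, Y=1) weight 1/72
  … 4 more
Group by X:
  weight(X=3) = 1/6
  weight(X=5) = 1/8
Total weight = 1/6 + 1/8 = 7/24
P(X=3 | obs) = 1/6 / 7/24 = 4/7
P(X=5 | obs) = 1/8 / 7/24 = 3/7
argmax = 3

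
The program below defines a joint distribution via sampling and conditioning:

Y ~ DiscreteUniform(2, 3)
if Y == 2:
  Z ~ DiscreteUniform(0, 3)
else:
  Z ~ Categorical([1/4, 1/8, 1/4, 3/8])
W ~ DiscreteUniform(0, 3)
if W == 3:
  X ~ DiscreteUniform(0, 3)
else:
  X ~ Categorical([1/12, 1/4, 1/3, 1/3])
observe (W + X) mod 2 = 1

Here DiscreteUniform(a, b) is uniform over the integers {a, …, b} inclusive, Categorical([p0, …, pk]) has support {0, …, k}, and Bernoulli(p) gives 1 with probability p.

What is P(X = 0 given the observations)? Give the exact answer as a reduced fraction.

Enumerate traces; 64 have nonzero weight after conditioning:
  (Y=2, Z=0, W=0, X=1) weight 1/128
  (Y=2, Z=0, W=0, X=3) weight 1/96
  (Y=2, Z=0, W=1, X=0) weight 1/384
  (Y=2, Z=0, W=1, X=2) weight 1/96
  (Y=2, Z=0, W=2, X=1) weight 1/128
  (Y=2, Z=0, W=2, X=3) weight 1/96
  (Y=2, Z=0, W=3, X=0) weight 1/128
  (Y=2, Z=0, W=3, X=2) weight 1/128
  … 56 more
Group by X:
  weight(X=0) = 1/12
  weight(X=1) = 1/8
  weight(X=2) = 7/48
  weight(X=3) = 1/6
Total weight = 1/12 + 1/8 + 7/48 + 1/6 = 25/48
P(X=0 | obs) = 1/12 / 25/48 = 4/25
P(X=1 | obs) = 1/8 / 25/48 = 6/25
P(X=2 | obs) = 7/48 / 25/48 = 7/25
P(X=3 | obs) = 1/6 / 25/48 = 8/25

P(X = 0 | obs) = 4/25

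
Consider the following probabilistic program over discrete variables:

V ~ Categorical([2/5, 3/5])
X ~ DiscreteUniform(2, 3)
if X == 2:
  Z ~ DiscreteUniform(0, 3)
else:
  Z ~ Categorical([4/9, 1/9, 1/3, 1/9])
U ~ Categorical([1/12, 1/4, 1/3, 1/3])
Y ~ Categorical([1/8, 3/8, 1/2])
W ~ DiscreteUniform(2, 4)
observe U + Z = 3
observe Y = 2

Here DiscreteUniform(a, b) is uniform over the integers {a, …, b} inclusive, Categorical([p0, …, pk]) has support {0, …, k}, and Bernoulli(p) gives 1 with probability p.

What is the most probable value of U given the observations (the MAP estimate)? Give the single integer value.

Enumerate traces; 48 have nonzero weight after conditioning:
  (V=0, X=2, Z=0, U=3, Y=2, W=2) weight 1/360
  (V=0, X=2, Z=0, U=3, Y=2, W=3) weight 1/360
  (V=0, X=2, Z=0, U=3, Y=2, W=4) weight 1/360
  (V=0, X=2, Z=1, U=2, Y=2, W=2) weight 1/360
  (V=0, X=2, Z=1, U=2, Y=2, W=3) weight 1/360
  (V=0, X=2, Z=1, U=2, Y=2, W=4) weight 1/360
  (V=0, X=2, Z=2, U=1, Y=2, W=2) weight 1/480
  (V=0, X=2, Z=2, U=1, Y=2, W=3) weight 1/480
  (V=0, X=2, Z=3, U=0, Y=2, W=2) weight 1/1440
  … 39 more
Group by U:
  weight(U=0) = 13/1728
  weight(U=1) = 7/192
  weight(U=2) = 13/432
  weight(U=3) = 25/432
Total weight = 13/1728 + 7/192 + 13/432 + 25/432 = 19/144
P(U=0 | obs) = 13/1728 / 19/144 = 13/228
P(U=1 | obs) = 7/192 / 19/144 = 21/76
P(U=2 | obs) = 13/432 / 19/144 = 13/57
P(U=3 | obs) = 25/432 / 19/144 = 25/57
argmax = 3

argmax_v P(U = v | obs) = 3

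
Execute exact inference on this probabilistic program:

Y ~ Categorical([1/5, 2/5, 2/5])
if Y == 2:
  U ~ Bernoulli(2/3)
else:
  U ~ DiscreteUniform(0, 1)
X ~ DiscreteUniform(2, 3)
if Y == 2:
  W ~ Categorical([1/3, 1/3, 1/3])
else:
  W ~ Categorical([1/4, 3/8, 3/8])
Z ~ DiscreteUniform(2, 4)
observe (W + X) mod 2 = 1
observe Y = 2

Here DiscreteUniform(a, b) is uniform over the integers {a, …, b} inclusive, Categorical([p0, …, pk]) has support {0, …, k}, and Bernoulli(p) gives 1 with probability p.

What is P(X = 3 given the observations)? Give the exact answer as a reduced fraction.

P(X = 3 | obs) = 2/3

Enumerate traces; 18 have nonzero weight after conditioning:
  (Y=2, U=0, X=2, W=1, Z=2) weight 1/135
  (Y=2, U=0, X=2, W=1, Z=3) weight 1/135
  (Y=2, U=0, X=2, W=1, Z=4) weight 1/135
  (Y=2, U=0, X=3, W=0, Z=2) weight 1/135
  (Y=2, U=0, X=3, W=0, Z=3) weight 1/135
  (Y=2, U=0, X=3, W=0, Z=4) weight 1/135
  (Y=2, U=0, X=3, W=2, Z=2) weight 1/135
  (Y=2, U=0, X=3, W=2, Z=3) weight 1/135
  … 10 more
Group by X:
  weight(X=2) = 1/15
  weight(X=3) = 2/15
Total weight = 1/15 + 2/15 = 1/5
P(X=2 | obs) = 1/15 / 1/5 = 1/3
P(X=3 | obs) = 2/15 / 1/5 = 2/3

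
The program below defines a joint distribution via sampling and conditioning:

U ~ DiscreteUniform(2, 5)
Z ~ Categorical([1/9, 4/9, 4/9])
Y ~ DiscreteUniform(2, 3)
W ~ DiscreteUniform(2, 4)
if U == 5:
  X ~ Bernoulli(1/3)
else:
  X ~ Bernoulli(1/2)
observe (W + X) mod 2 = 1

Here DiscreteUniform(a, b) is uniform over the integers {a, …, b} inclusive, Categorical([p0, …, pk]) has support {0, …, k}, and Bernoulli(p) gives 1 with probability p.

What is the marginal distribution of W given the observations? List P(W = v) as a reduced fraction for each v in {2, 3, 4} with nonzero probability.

Enumerate traces; 72 have nonzero weight after conditioning:
  (U=2, Z=0, Y=2, W=2, X=1) weight 1/432
  (U=2, Z=0, Y=2, W=3, X=0) weight 1/432
  (U=2, Z=0, Y=2, W=4, X=1) weight 1/432
  (U=2, Z=0, Y=3, W=2, X=1) weight 1/432
  (U=2, Z=0, Y=3, W=3, X=0) weight 1/432
  (U=2, Z=0, Y=3, W=4, X=1) weight 1/432
  (U=2, Z=1, Y=2, W=2, X=1) weight 1/108
  (U=2, Z=1, Y=2, W=3, X=0) weight 1/108
  … 64 more
Group by W:
  weight(W=2) = 11/72
  weight(W=3) = 13/72
  weight(W=4) = 11/72
Total weight = 11/72 + 13/72 + 11/72 = 35/72
P(W=2 | obs) = 11/72 / 35/72 = 11/35
P(W=3 | obs) = 13/72 / 35/72 = 13/35
P(W=4 | obs) = 11/72 / 35/72 = 11/35

P(W=2) = 11/35, P(W=3) = 13/35, P(W=4) = 11/35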